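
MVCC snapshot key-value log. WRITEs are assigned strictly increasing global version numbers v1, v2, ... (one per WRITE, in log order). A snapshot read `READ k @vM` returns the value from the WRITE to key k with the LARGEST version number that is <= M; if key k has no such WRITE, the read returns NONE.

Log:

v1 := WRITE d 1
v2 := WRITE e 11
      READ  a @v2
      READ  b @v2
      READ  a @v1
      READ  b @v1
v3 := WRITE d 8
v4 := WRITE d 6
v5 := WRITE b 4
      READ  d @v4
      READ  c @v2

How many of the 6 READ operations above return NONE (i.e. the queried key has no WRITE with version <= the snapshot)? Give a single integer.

v1: WRITE d=1  (d history now [(1, 1)])
v2: WRITE e=11  (e history now [(2, 11)])
READ a @v2: history=[] -> no version <= 2 -> NONE
READ b @v2: history=[] -> no version <= 2 -> NONE
READ a @v1: history=[] -> no version <= 1 -> NONE
READ b @v1: history=[] -> no version <= 1 -> NONE
v3: WRITE d=8  (d history now [(1, 1), (3, 8)])
v4: WRITE d=6  (d history now [(1, 1), (3, 8), (4, 6)])
v5: WRITE b=4  (b history now [(5, 4)])
READ d @v4: history=[(1, 1), (3, 8), (4, 6)] -> pick v4 -> 6
READ c @v2: history=[] -> no version <= 2 -> NONE
Read results in order: ['NONE', 'NONE', 'NONE', 'NONE', '6', 'NONE']
NONE count = 5

Answer: 5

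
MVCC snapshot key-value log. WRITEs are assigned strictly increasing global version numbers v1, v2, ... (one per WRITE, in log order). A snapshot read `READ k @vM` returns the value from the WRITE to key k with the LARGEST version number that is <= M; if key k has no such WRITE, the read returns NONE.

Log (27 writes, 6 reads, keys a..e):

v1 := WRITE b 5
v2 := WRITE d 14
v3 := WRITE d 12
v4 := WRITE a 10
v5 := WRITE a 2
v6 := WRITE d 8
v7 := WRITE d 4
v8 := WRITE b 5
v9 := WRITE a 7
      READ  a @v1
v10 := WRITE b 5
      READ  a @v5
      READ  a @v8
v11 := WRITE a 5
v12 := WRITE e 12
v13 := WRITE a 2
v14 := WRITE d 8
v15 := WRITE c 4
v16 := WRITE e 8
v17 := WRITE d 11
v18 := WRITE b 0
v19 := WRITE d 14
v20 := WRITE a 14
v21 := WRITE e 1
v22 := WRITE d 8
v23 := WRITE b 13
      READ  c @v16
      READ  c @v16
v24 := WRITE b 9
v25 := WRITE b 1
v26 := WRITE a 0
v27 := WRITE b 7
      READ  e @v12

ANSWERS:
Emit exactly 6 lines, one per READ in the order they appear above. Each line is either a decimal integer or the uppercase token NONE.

Answer: NONE
2
2
4
4
12

Derivation:
v1: WRITE b=5  (b history now [(1, 5)])
v2: WRITE d=14  (d history now [(2, 14)])
v3: WRITE d=12  (d history now [(2, 14), (3, 12)])
v4: WRITE a=10  (a history now [(4, 10)])
v5: WRITE a=2  (a history now [(4, 10), (5, 2)])
v6: WRITE d=8  (d history now [(2, 14), (3, 12), (6, 8)])
v7: WRITE d=4  (d history now [(2, 14), (3, 12), (6, 8), (7, 4)])
v8: WRITE b=5  (b history now [(1, 5), (8, 5)])
v9: WRITE a=7  (a history now [(4, 10), (5, 2), (9, 7)])
READ a @v1: history=[(4, 10), (5, 2), (9, 7)] -> no version <= 1 -> NONE
v10: WRITE b=5  (b history now [(1, 5), (8, 5), (10, 5)])
READ a @v5: history=[(4, 10), (5, 2), (9, 7)] -> pick v5 -> 2
READ a @v8: history=[(4, 10), (5, 2), (9, 7)] -> pick v5 -> 2
v11: WRITE a=5  (a history now [(4, 10), (5, 2), (9, 7), (11, 5)])
v12: WRITE e=12  (e history now [(12, 12)])
v13: WRITE a=2  (a history now [(4, 10), (5, 2), (9, 7), (11, 5), (13, 2)])
v14: WRITE d=8  (d history now [(2, 14), (3, 12), (6, 8), (7, 4), (14, 8)])
v15: WRITE c=4  (c history now [(15, 4)])
v16: WRITE e=8  (e history now [(12, 12), (16, 8)])
v17: WRITE d=11  (d history now [(2, 14), (3, 12), (6, 8), (7, 4), (14, 8), (17, 11)])
v18: WRITE b=0  (b history now [(1, 5), (8, 5), (10, 5), (18, 0)])
v19: WRITE d=14  (d history now [(2, 14), (3, 12), (6, 8), (7, 4), (14, 8), (17, 11), (19, 14)])
v20: WRITE a=14  (a history now [(4, 10), (5, 2), (9, 7), (11, 5), (13, 2), (20, 14)])
v21: WRITE e=1  (e history now [(12, 12), (16, 8), (21, 1)])
v22: WRITE d=8  (d history now [(2, 14), (3, 12), (6, 8), (7, 4), (14, 8), (17, 11), (19, 14), (22, 8)])
v23: WRITE b=13  (b history now [(1, 5), (8, 5), (10, 5), (18, 0), (23, 13)])
READ c @v16: history=[(15, 4)] -> pick v15 -> 4
READ c @v16: history=[(15, 4)] -> pick v15 -> 4
v24: WRITE b=9  (b history now [(1, 5), (8, 5), (10, 5), (18, 0), (23, 13), (24, 9)])
v25: WRITE b=1  (b history now [(1, 5), (8, 5), (10, 5), (18, 0), (23, 13), (24, 9), (25, 1)])
v26: WRITE a=0  (a history now [(4, 10), (5, 2), (9, 7), (11, 5), (13, 2), (20, 14), (26, 0)])
v27: WRITE b=7  (b history now [(1, 5), (8, 5), (10, 5), (18, 0), (23, 13), (24, 9), (25, 1), (27, 7)])
READ e @v12: history=[(12, 12), (16, 8), (21, 1)] -> pick v12 -> 12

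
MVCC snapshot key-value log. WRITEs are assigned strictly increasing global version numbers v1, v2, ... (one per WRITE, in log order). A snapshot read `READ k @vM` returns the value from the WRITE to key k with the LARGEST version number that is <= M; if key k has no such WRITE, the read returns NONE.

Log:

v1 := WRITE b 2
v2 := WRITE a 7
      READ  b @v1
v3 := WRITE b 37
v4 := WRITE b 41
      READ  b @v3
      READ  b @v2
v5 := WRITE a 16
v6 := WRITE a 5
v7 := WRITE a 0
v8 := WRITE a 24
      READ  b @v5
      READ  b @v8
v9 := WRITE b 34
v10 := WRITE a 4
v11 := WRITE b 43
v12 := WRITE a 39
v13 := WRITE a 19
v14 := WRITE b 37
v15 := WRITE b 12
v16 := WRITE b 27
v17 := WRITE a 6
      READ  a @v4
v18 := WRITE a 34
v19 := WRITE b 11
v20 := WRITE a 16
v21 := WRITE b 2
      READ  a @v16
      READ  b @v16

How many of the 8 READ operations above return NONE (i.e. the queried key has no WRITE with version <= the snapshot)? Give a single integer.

v1: WRITE b=2  (b history now [(1, 2)])
v2: WRITE a=7  (a history now [(2, 7)])
READ b @v1: history=[(1, 2)] -> pick v1 -> 2
v3: WRITE b=37  (b history now [(1, 2), (3, 37)])
v4: WRITE b=41  (b history now [(1, 2), (3, 37), (4, 41)])
READ b @v3: history=[(1, 2), (3, 37), (4, 41)] -> pick v3 -> 37
READ b @v2: history=[(1, 2), (3, 37), (4, 41)] -> pick v1 -> 2
v5: WRITE a=16  (a history now [(2, 7), (5, 16)])
v6: WRITE a=5  (a history now [(2, 7), (5, 16), (6, 5)])
v7: WRITE a=0  (a history now [(2, 7), (5, 16), (6, 5), (7, 0)])
v8: WRITE a=24  (a history now [(2, 7), (5, 16), (6, 5), (7, 0), (8, 24)])
READ b @v5: history=[(1, 2), (3, 37), (4, 41)] -> pick v4 -> 41
READ b @v8: history=[(1, 2), (3, 37), (4, 41)] -> pick v4 -> 41
v9: WRITE b=34  (b history now [(1, 2), (3, 37), (4, 41), (9, 34)])
v10: WRITE a=4  (a history now [(2, 7), (5, 16), (6, 5), (7, 0), (8, 24), (10, 4)])
v11: WRITE b=43  (b history now [(1, 2), (3, 37), (4, 41), (9, 34), (11, 43)])
v12: WRITE a=39  (a history now [(2, 7), (5, 16), (6, 5), (7, 0), (8, 24), (10, 4), (12, 39)])
v13: WRITE a=19  (a history now [(2, 7), (5, 16), (6, 5), (7, 0), (8, 24), (10, 4), (12, 39), (13, 19)])
v14: WRITE b=37  (b history now [(1, 2), (3, 37), (4, 41), (9, 34), (11, 43), (14, 37)])
v15: WRITE b=12  (b history now [(1, 2), (3, 37), (4, 41), (9, 34), (11, 43), (14, 37), (15, 12)])
v16: WRITE b=27  (b history now [(1, 2), (3, 37), (4, 41), (9, 34), (11, 43), (14, 37), (15, 12), (16, 27)])
v17: WRITE a=6  (a history now [(2, 7), (5, 16), (6, 5), (7, 0), (8, 24), (10, 4), (12, 39), (13, 19), (17, 6)])
READ a @v4: history=[(2, 7), (5, 16), (6, 5), (7, 0), (8, 24), (10, 4), (12, 39), (13, 19), (17, 6)] -> pick v2 -> 7
v18: WRITE a=34  (a history now [(2, 7), (5, 16), (6, 5), (7, 0), (8, 24), (10, 4), (12, 39), (13, 19), (17, 6), (18, 34)])
v19: WRITE b=11  (b history now [(1, 2), (3, 37), (4, 41), (9, 34), (11, 43), (14, 37), (15, 12), (16, 27), (19, 11)])
v20: WRITE a=16  (a history now [(2, 7), (5, 16), (6, 5), (7, 0), (8, 24), (10, 4), (12, 39), (13, 19), (17, 6), (18, 34), (20, 16)])
v21: WRITE b=2  (b history now [(1, 2), (3, 37), (4, 41), (9, 34), (11, 43), (14, 37), (15, 12), (16, 27), (19, 11), (21, 2)])
READ a @v16: history=[(2, 7), (5, 16), (6, 5), (7, 0), (8, 24), (10, 4), (12, 39), (13, 19), (17, 6), (18, 34), (20, 16)] -> pick v13 -> 19
READ b @v16: history=[(1, 2), (3, 37), (4, 41), (9, 34), (11, 43), (14, 37), (15, 12), (16, 27), (19, 11), (21, 2)] -> pick v16 -> 27
Read results in order: ['2', '37', '2', '41', '41', '7', '19', '27']
NONE count = 0

Answer: 0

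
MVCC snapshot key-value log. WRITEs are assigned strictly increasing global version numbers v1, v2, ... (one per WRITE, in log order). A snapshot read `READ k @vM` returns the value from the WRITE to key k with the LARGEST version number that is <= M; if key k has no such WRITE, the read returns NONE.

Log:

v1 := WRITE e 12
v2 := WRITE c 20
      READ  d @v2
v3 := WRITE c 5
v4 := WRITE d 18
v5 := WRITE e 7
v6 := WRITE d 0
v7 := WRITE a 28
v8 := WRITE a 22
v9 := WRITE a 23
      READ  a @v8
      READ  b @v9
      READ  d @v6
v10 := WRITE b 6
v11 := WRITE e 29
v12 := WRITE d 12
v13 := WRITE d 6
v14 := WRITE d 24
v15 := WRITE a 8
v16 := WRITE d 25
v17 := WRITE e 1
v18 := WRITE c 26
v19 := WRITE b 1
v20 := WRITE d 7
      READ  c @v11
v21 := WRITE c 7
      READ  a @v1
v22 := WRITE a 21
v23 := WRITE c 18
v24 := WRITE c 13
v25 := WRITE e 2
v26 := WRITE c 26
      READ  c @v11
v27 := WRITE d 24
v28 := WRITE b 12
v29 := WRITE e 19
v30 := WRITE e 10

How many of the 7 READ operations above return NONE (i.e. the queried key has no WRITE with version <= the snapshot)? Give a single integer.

Answer: 3

Derivation:
v1: WRITE e=12  (e history now [(1, 12)])
v2: WRITE c=20  (c history now [(2, 20)])
READ d @v2: history=[] -> no version <= 2 -> NONE
v3: WRITE c=5  (c history now [(2, 20), (3, 5)])
v4: WRITE d=18  (d history now [(4, 18)])
v5: WRITE e=7  (e history now [(1, 12), (5, 7)])
v6: WRITE d=0  (d history now [(4, 18), (6, 0)])
v7: WRITE a=28  (a history now [(7, 28)])
v8: WRITE a=22  (a history now [(7, 28), (8, 22)])
v9: WRITE a=23  (a history now [(7, 28), (8, 22), (9, 23)])
READ a @v8: history=[(7, 28), (8, 22), (9, 23)] -> pick v8 -> 22
READ b @v9: history=[] -> no version <= 9 -> NONE
READ d @v6: history=[(4, 18), (6, 0)] -> pick v6 -> 0
v10: WRITE b=6  (b history now [(10, 6)])
v11: WRITE e=29  (e history now [(1, 12), (5, 7), (11, 29)])
v12: WRITE d=12  (d history now [(4, 18), (6, 0), (12, 12)])
v13: WRITE d=6  (d history now [(4, 18), (6, 0), (12, 12), (13, 6)])
v14: WRITE d=24  (d history now [(4, 18), (6, 0), (12, 12), (13, 6), (14, 24)])
v15: WRITE a=8  (a history now [(7, 28), (8, 22), (9, 23), (15, 8)])
v16: WRITE d=25  (d history now [(4, 18), (6, 0), (12, 12), (13, 6), (14, 24), (16, 25)])
v17: WRITE e=1  (e history now [(1, 12), (5, 7), (11, 29), (17, 1)])
v18: WRITE c=26  (c history now [(2, 20), (3, 5), (18, 26)])
v19: WRITE b=1  (b history now [(10, 6), (19, 1)])
v20: WRITE d=7  (d history now [(4, 18), (6, 0), (12, 12), (13, 6), (14, 24), (16, 25), (20, 7)])
READ c @v11: history=[(2, 20), (3, 5), (18, 26)] -> pick v3 -> 5
v21: WRITE c=7  (c history now [(2, 20), (3, 5), (18, 26), (21, 7)])
READ a @v1: history=[(7, 28), (8, 22), (9, 23), (15, 8)] -> no version <= 1 -> NONE
v22: WRITE a=21  (a history now [(7, 28), (8, 22), (9, 23), (15, 8), (22, 21)])
v23: WRITE c=18  (c history now [(2, 20), (3, 5), (18, 26), (21, 7), (23, 18)])
v24: WRITE c=13  (c history now [(2, 20), (3, 5), (18, 26), (21, 7), (23, 18), (24, 13)])
v25: WRITE e=2  (e history now [(1, 12), (5, 7), (11, 29), (17, 1), (25, 2)])
v26: WRITE c=26  (c history now [(2, 20), (3, 5), (18, 26), (21, 7), (23, 18), (24, 13), (26, 26)])
READ c @v11: history=[(2, 20), (3, 5), (18, 26), (21, 7), (23, 18), (24, 13), (26, 26)] -> pick v3 -> 5
v27: WRITE d=24  (d history now [(4, 18), (6, 0), (12, 12), (13, 6), (14, 24), (16, 25), (20, 7), (27, 24)])
v28: WRITE b=12  (b history now [(10, 6), (19, 1), (28, 12)])
v29: WRITE e=19  (e history now [(1, 12), (5, 7), (11, 29), (17, 1), (25, 2), (29, 19)])
v30: WRITE e=10  (e history now [(1, 12), (5, 7), (11, 29), (17, 1), (25, 2), (29, 19), (30, 10)])
Read results in order: ['NONE', '22', 'NONE', '0', '5', 'NONE', '5']
NONE count = 3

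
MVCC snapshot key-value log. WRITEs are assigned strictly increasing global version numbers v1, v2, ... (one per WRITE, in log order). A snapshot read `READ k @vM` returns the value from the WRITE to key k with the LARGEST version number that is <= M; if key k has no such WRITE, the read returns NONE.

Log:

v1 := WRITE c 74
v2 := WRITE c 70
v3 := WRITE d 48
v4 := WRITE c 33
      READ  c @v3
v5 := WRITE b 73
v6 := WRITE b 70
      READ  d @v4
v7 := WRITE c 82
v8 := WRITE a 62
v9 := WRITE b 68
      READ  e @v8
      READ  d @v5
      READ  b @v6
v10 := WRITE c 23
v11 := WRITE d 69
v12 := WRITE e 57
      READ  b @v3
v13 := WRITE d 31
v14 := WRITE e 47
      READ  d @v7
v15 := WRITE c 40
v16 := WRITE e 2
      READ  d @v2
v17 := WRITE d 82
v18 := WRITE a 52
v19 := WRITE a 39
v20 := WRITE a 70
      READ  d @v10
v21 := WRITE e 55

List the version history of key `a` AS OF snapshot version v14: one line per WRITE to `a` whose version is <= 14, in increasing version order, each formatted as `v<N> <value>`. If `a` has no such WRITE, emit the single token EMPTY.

Answer: v8 62

Derivation:
Scan writes for key=a with version <= 14:
  v1 WRITE c 74 -> skip
  v2 WRITE c 70 -> skip
  v3 WRITE d 48 -> skip
  v4 WRITE c 33 -> skip
  v5 WRITE b 73 -> skip
  v6 WRITE b 70 -> skip
  v7 WRITE c 82 -> skip
  v8 WRITE a 62 -> keep
  v9 WRITE b 68 -> skip
  v10 WRITE c 23 -> skip
  v11 WRITE d 69 -> skip
  v12 WRITE e 57 -> skip
  v13 WRITE d 31 -> skip
  v14 WRITE e 47 -> skip
  v15 WRITE c 40 -> skip
  v16 WRITE e 2 -> skip
  v17 WRITE d 82 -> skip
  v18 WRITE a 52 -> drop (> snap)
  v19 WRITE a 39 -> drop (> snap)
  v20 WRITE a 70 -> drop (> snap)
  v21 WRITE e 55 -> skip
Collected: [(8, 62)]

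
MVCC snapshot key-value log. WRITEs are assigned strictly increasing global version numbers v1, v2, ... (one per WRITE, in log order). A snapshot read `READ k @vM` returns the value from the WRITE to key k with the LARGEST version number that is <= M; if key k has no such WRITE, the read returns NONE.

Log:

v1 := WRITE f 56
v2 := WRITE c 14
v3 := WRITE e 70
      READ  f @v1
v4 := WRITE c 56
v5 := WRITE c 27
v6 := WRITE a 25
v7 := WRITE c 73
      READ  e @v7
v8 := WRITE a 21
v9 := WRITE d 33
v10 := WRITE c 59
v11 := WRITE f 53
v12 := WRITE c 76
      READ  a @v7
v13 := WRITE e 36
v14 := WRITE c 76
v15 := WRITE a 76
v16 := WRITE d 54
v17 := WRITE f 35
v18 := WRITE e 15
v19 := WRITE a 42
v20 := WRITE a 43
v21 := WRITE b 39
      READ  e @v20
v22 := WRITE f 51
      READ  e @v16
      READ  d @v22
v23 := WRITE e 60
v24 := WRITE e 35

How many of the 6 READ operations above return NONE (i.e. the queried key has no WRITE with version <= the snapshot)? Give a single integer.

v1: WRITE f=56  (f history now [(1, 56)])
v2: WRITE c=14  (c history now [(2, 14)])
v3: WRITE e=70  (e history now [(3, 70)])
READ f @v1: history=[(1, 56)] -> pick v1 -> 56
v4: WRITE c=56  (c history now [(2, 14), (4, 56)])
v5: WRITE c=27  (c history now [(2, 14), (4, 56), (5, 27)])
v6: WRITE a=25  (a history now [(6, 25)])
v7: WRITE c=73  (c history now [(2, 14), (4, 56), (5, 27), (7, 73)])
READ e @v7: history=[(3, 70)] -> pick v3 -> 70
v8: WRITE a=21  (a history now [(6, 25), (8, 21)])
v9: WRITE d=33  (d history now [(9, 33)])
v10: WRITE c=59  (c history now [(2, 14), (4, 56), (5, 27), (7, 73), (10, 59)])
v11: WRITE f=53  (f history now [(1, 56), (11, 53)])
v12: WRITE c=76  (c history now [(2, 14), (4, 56), (5, 27), (7, 73), (10, 59), (12, 76)])
READ a @v7: history=[(6, 25), (8, 21)] -> pick v6 -> 25
v13: WRITE e=36  (e history now [(3, 70), (13, 36)])
v14: WRITE c=76  (c history now [(2, 14), (4, 56), (5, 27), (7, 73), (10, 59), (12, 76), (14, 76)])
v15: WRITE a=76  (a history now [(6, 25), (8, 21), (15, 76)])
v16: WRITE d=54  (d history now [(9, 33), (16, 54)])
v17: WRITE f=35  (f history now [(1, 56), (11, 53), (17, 35)])
v18: WRITE e=15  (e history now [(3, 70), (13, 36), (18, 15)])
v19: WRITE a=42  (a history now [(6, 25), (8, 21), (15, 76), (19, 42)])
v20: WRITE a=43  (a history now [(6, 25), (8, 21), (15, 76), (19, 42), (20, 43)])
v21: WRITE b=39  (b history now [(21, 39)])
READ e @v20: history=[(3, 70), (13, 36), (18, 15)] -> pick v18 -> 15
v22: WRITE f=51  (f history now [(1, 56), (11, 53), (17, 35), (22, 51)])
READ e @v16: history=[(3, 70), (13, 36), (18, 15)] -> pick v13 -> 36
READ d @v22: history=[(9, 33), (16, 54)] -> pick v16 -> 54
v23: WRITE e=60  (e history now [(3, 70), (13, 36), (18, 15), (23, 60)])
v24: WRITE e=35  (e history now [(3, 70), (13, 36), (18, 15), (23, 60), (24, 35)])
Read results in order: ['56', '70', '25', '15', '36', '54']
NONE count = 0

Answer: 0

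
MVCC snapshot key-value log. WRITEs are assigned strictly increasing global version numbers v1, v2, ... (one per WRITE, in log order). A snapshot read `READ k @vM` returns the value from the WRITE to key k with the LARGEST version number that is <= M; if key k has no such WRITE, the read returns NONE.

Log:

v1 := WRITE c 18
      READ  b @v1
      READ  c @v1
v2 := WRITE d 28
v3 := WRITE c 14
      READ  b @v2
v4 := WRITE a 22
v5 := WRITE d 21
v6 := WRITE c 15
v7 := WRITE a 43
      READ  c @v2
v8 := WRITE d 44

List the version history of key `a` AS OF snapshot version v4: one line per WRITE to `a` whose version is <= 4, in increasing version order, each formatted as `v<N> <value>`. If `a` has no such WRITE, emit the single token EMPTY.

Answer: v4 22

Derivation:
Scan writes for key=a with version <= 4:
  v1 WRITE c 18 -> skip
  v2 WRITE d 28 -> skip
  v3 WRITE c 14 -> skip
  v4 WRITE a 22 -> keep
  v5 WRITE d 21 -> skip
  v6 WRITE c 15 -> skip
  v7 WRITE a 43 -> drop (> snap)
  v8 WRITE d 44 -> skip
Collected: [(4, 22)]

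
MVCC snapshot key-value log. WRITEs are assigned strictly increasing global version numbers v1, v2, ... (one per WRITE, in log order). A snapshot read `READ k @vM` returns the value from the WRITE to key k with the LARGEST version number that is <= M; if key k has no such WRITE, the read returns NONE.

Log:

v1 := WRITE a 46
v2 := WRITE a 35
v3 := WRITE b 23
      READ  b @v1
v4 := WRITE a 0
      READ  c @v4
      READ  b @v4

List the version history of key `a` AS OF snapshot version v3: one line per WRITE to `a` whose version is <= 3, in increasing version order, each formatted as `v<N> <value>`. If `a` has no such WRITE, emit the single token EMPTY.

Answer: v1 46
v2 35

Derivation:
Scan writes for key=a with version <= 3:
  v1 WRITE a 46 -> keep
  v2 WRITE a 35 -> keep
  v3 WRITE b 23 -> skip
  v4 WRITE a 0 -> drop (> snap)
Collected: [(1, 46), (2, 35)]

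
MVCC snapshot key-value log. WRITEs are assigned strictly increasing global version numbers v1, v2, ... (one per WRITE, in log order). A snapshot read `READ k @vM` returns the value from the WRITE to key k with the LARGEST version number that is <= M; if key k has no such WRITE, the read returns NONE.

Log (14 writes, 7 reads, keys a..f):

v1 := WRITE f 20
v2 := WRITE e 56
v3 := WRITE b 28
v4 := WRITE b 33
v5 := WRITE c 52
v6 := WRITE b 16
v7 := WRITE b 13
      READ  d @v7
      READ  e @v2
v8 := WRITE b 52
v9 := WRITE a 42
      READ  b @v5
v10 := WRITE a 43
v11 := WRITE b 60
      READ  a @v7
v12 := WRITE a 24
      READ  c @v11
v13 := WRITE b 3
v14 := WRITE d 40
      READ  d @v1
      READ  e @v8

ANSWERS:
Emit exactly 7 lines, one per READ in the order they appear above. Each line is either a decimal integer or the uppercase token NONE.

Answer: NONE
56
33
NONE
52
NONE
56

Derivation:
v1: WRITE f=20  (f history now [(1, 20)])
v2: WRITE e=56  (e history now [(2, 56)])
v3: WRITE b=28  (b history now [(3, 28)])
v4: WRITE b=33  (b history now [(3, 28), (4, 33)])
v5: WRITE c=52  (c history now [(5, 52)])
v6: WRITE b=16  (b history now [(3, 28), (4, 33), (6, 16)])
v7: WRITE b=13  (b history now [(3, 28), (4, 33), (6, 16), (7, 13)])
READ d @v7: history=[] -> no version <= 7 -> NONE
READ e @v2: history=[(2, 56)] -> pick v2 -> 56
v8: WRITE b=52  (b history now [(3, 28), (4, 33), (6, 16), (7, 13), (8, 52)])
v9: WRITE a=42  (a history now [(9, 42)])
READ b @v5: history=[(3, 28), (4, 33), (6, 16), (7, 13), (8, 52)] -> pick v4 -> 33
v10: WRITE a=43  (a history now [(9, 42), (10, 43)])
v11: WRITE b=60  (b history now [(3, 28), (4, 33), (6, 16), (7, 13), (8, 52), (11, 60)])
READ a @v7: history=[(9, 42), (10, 43)] -> no version <= 7 -> NONE
v12: WRITE a=24  (a history now [(9, 42), (10, 43), (12, 24)])
READ c @v11: history=[(5, 52)] -> pick v5 -> 52
v13: WRITE b=3  (b history now [(3, 28), (4, 33), (6, 16), (7, 13), (8, 52), (11, 60), (13, 3)])
v14: WRITE d=40  (d history now [(14, 40)])
READ d @v1: history=[(14, 40)] -> no version <= 1 -> NONE
READ e @v8: history=[(2, 56)] -> pick v2 -> 56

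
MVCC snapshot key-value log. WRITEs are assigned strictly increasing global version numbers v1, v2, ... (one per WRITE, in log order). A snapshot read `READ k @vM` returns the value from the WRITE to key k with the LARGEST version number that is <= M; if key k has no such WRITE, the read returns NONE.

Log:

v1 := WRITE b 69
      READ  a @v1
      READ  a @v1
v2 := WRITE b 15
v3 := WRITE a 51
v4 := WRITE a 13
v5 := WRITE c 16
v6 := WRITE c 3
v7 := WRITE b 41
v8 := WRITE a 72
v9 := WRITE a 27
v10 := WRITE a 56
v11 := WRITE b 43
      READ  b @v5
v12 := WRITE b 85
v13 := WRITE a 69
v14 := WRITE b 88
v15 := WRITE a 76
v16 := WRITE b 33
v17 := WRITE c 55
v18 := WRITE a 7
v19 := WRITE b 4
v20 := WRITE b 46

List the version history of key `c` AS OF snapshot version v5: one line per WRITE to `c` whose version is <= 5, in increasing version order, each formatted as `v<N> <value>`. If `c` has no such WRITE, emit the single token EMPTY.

Scan writes for key=c with version <= 5:
  v1 WRITE b 69 -> skip
  v2 WRITE b 15 -> skip
  v3 WRITE a 51 -> skip
  v4 WRITE a 13 -> skip
  v5 WRITE c 16 -> keep
  v6 WRITE c 3 -> drop (> snap)
  v7 WRITE b 41 -> skip
  v8 WRITE a 72 -> skip
  v9 WRITE a 27 -> skip
  v10 WRITE a 56 -> skip
  v11 WRITE b 43 -> skip
  v12 WRITE b 85 -> skip
  v13 WRITE a 69 -> skip
  v14 WRITE b 88 -> skip
  v15 WRITE a 76 -> skip
  v16 WRITE b 33 -> skip
  v17 WRITE c 55 -> drop (> snap)
  v18 WRITE a 7 -> skip
  v19 WRITE b 4 -> skip
  v20 WRITE b 46 -> skip
Collected: [(5, 16)]

Answer: v5 16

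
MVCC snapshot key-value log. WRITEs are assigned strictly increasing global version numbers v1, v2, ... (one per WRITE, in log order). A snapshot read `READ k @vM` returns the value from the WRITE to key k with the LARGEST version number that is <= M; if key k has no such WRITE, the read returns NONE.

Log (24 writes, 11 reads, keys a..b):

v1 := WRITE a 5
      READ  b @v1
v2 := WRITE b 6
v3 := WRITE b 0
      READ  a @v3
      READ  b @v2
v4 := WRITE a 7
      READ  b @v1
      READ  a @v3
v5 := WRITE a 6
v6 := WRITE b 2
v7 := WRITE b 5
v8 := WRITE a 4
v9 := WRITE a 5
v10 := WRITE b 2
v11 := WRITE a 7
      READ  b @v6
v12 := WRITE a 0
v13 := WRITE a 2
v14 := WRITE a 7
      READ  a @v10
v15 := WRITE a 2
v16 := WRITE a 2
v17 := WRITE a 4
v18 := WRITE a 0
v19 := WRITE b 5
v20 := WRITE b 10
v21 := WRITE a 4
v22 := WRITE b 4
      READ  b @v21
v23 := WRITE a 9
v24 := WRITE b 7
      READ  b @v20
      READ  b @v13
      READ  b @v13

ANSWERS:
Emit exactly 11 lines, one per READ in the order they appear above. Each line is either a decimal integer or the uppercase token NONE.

Answer: NONE
5
6
NONE
5
2
5
10
10
2
2

Derivation:
v1: WRITE a=5  (a history now [(1, 5)])
READ b @v1: history=[] -> no version <= 1 -> NONE
v2: WRITE b=6  (b history now [(2, 6)])
v3: WRITE b=0  (b history now [(2, 6), (3, 0)])
READ a @v3: history=[(1, 5)] -> pick v1 -> 5
READ b @v2: history=[(2, 6), (3, 0)] -> pick v2 -> 6
v4: WRITE a=7  (a history now [(1, 5), (4, 7)])
READ b @v1: history=[(2, 6), (3, 0)] -> no version <= 1 -> NONE
READ a @v3: history=[(1, 5), (4, 7)] -> pick v1 -> 5
v5: WRITE a=6  (a history now [(1, 5), (4, 7), (5, 6)])
v6: WRITE b=2  (b history now [(2, 6), (3, 0), (6, 2)])
v7: WRITE b=5  (b history now [(2, 6), (3, 0), (6, 2), (7, 5)])
v8: WRITE a=4  (a history now [(1, 5), (4, 7), (5, 6), (8, 4)])
v9: WRITE a=5  (a history now [(1, 5), (4, 7), (5, 6), (8, 4), (9, 5)])
v10: WRITE b=2  (b history now [(2, 6), (3, 0), (6, 2), (7, 5), (10, 2)])
v11: WRITE a=7  (a history now [(1, 5), (4, 7), (5, 6), (8, 4), (9, 5), (11, 7)])
READ b @v6: history=[(2, 6), (3, 0), (6, 2), (7, 5), (10, 2)] -> pick v6 -> 2
v12: WRITE a=0  (a history now [(1, 5), (4, 7), (5, 6), (8, 4), (9, 5), (11, 7), (12, 0)])
v13: WRITE a=2  (a history now [(1, 5), (4, 7), (5, 6), (8, 4), (9, 5), (11, 7), (12, 0), (13, 2)])
v14: WRITE a=7  (a history now [(1, 5), (4, 7), (5, 6), (8, 4), (9, 5), (11, 7), (12, 0), (13, 2), (14, 7)])
READ a @v10: history=[(1, 5), (4, 7), (5, 6), (8, 4), (9, 5), (11, 7), (12, 0), (13, 2), (14, 7)] -> pick v9 -> 5
v15: WRITE a=2  (a history now [(1, 5), (4, 7), (5, 6), (8, 4), (9, 5), (11, 7), (12, 0), (13, 2), (14, 7), (15, 2)])
v16: WRITE a=2  (a history now [(1, 5), (4, 7), (5, 6), (8, 4), (9, 5), (11, 7), (12, 0), (13, 2), (14, 7), (15, 2), (16, 2)])
v17: WRITE a=4  (a history now [(1, 5), (4, 7), (5, 6), (8, 4), (9, 5), (11, 7), (12, 0), (13, 2), (14, 7), (15, 2), (16, 2), (17, 4)])
v18: WRITE a=0  (a history now [(1, 5), (4, 7), (5, 6), (8, 4), (9, 5), (11, 7), (12, 0), (13, 2), (14, 7), (15, 2), (16, 2), (17, 4), (18, 0)])
v19: WRITE b=5  (b history now [(2, 6), (3, 0), (6, 2), (7, 5), (10, 2), (19, 5)])
v20: WRITE b=10  (b history now [(2, 6), (3, 0), (6, 2), (7, 5), (10, 2), (19, 5), (20, 10)])
v21: WRITE a=4  (a history now [(1, 5), (4, 7), (5, 6), (8, 4), (9, 5), (11, 7), (12, 0), (13, 2), (14, 7), (15, 2), (16, 2), (17, 4), (18, 0), (21, 4)])
v22: WRITE b=4  (b history now [(2, 6), (3, 0), (6, 2), (7, 5), (10, 2), (19, 5), (20, 10), (22, 4)])
READ b @v21: history=[(2, 6), (3, 0), (6, 2), (7, 5), (10, 2), (19, 5), (20, 10), (22, 4)] -> pick v20 -> 10
v23: WRITE a=9  (a history now [(1, 5), (4, 7), (5, 6), (8, 4), (9, 5), (11, 7), (12, 0), (13, 2), (14, 7), (15, 2), (16, 2), (17, 4), (18, 0), (21, 4), (23, 9)])
v24: WRITE b=7  (b history now [(2, 6), (3, 0), (6, 2), (7, 5), (10, 2), (19, 5), (20, 10), (22, 4), (24, 7)])
READ b @v20: history=[(2, 6), (3, 0), (6, 2), (7, 5), (10, 2), (19, 5), (20, 10), (22, 4), (24, 7)] -> pick v20 -> 10
READ b @v13: history=[(2, 6), (3, 0), (6, 2), (7, 5), (10, 2), (19, 5), (20, 10), (22, 4), (24, 7)] -> pick v10 -> 2
READ b @v13: history=[(2, 6), (3, 0), (6, 2), (7, 5), (10, 2), (19, 5), (20, 10), (22, 4), (24, 7)] -> pick v10 -> 2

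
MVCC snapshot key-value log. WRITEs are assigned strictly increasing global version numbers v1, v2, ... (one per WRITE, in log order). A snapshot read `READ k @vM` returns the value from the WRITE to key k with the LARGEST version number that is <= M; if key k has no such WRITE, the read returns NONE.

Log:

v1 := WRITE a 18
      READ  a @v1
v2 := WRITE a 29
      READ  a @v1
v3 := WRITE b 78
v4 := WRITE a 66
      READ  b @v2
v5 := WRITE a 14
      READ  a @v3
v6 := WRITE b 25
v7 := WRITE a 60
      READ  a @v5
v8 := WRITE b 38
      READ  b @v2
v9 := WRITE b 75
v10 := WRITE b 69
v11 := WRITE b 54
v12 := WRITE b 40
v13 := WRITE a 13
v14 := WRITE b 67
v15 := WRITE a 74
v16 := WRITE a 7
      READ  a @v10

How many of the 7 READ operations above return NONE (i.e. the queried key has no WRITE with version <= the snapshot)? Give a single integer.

Answer: 2

Derivation:
v1: WRITE a=18  (a history now [(1, 18)])
READ a @v1: history=[(1, 18)] -> pick v1 -> 18
v2: WRITE a=29  (a history now [(1, 18), (2, 29)])
READ a @v1: history=[(1, 18), (2, 29)] -> pick v1 -> 18
v3: WRITE b=78  (b history now [(3, 78)])
v4: WRITE a=66  (a history now [(1, 18), (2, 29), (4, 66)])
READ b @v2: history=[(3, 78)] -> no version <= 2 -> NONE
v5: WRITE a=14  (a history now [(1, 18), (2, 29), (4, 66), (5, 14)])
READ a @v3: history=[(1, 18), (2, 29), (4, 66), (5, 14)] -> pick v2 -> 29
v6: WRITE b=25  (b history now [(3, 78), (6, 25)])
v7: WRITE a=60  (a history now [(1, 18), (2, 29), (4, 66), (5, 14), (7, 60)])
READ a @v5: history=[(1, 18), (2, 29), (4, 66), (5, 14), (7, 60)] -> pick v5 -> 14
v8: WRITE b=38  (b history now [(3, 78), (6, 25), (8, 38)])
READ b @v2: history=[(3, 78), (6, 25), (8, 38)] -> no version <= 2 -> NONE
v9: WRITE b=75  (b history now [(3, 78), (6, 25), (8, 38), (9, 75)])
v10: WRITE b=69  (b history now [(3, 78), (6, 25), (8, 38), (9, 75), (10, 69)])
v11: WRITE b=54  (b history now [(3, 78), (6, 25), (8, 38), (9, 75), (10, 69), (11, 54)])
v12: WRITE b=40  (b history now [(3, 78), (6, 25), (8, 38), (9, 75), (10, 69), (11, 54), (12, 40)])
v13: WRITE a=13  (a history now [(1, 18), (2, 29), (4, 66), (5, 14), (7, 60), (13, 13)])
v14: WRITE b=67  (b history now [(3, 78), (6, 25), (8, 38), (9, 75), (10, 69), (11, 54), (12, 40), (14, 67)])
v15: WRITE a=74  (a history now [(1, 18), (2, 29), (4, 66), (5, 14), (7, 60), (13, 13), (15, 74)])
v16: WRITE a=7  (a history now [(1, 18), (2, 29), (4, 66), (5, 14), (7, 60), (13, 13), (15, 74), (16, 7)])
READ a @v10: history=[(1, 18), (2, 29), (4, 66), (5, 14), (7, 60), (13, 13), (15, 74), (16, 7)] -> pick v7 -> 60
Read results in order: ['18', '18', 'NONE', '29', '14', 'NONE', '60']
NONE count = 2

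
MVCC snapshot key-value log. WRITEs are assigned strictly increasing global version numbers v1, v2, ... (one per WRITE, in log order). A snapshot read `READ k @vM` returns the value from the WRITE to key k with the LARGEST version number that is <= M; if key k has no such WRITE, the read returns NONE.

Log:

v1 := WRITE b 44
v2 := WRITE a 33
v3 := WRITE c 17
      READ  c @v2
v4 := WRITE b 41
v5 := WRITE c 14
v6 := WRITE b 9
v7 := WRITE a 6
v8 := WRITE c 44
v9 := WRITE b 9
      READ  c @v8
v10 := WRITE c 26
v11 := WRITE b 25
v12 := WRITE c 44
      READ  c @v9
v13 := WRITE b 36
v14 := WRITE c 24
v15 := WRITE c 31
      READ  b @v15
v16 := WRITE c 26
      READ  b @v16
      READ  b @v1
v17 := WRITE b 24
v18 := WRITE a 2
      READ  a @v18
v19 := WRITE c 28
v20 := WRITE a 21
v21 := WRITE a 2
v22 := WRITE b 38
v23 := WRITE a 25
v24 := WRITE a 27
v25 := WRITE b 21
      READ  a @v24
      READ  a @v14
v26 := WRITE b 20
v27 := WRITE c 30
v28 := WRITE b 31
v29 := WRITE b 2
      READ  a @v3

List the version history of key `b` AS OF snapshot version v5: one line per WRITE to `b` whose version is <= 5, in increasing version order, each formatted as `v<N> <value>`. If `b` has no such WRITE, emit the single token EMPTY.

Answer: v1 44
v4 41

Derivation:
Scan writes for key=b with version <= 5:
  v1 WRITE b 44 -> keep
  v2 WRITE a 33 -> skip
  v3 WRITE c 17 -> skip
  v4 WRITE b 41 -> keep
  v5 WRITE c 14 -> skip
  v6 WRITE b 9 -> drop (> snap)
  v7 WRITE a 6 -> skip
  v8 WRITE c 44 -> skip
  v9 WRITE b 9 -> drop (> snap)
  v10 WRITE c 26 -> skip
  v11 WRITE b 25 -> drop (> snap)
  v12 WRITE c 44 -> skip
  v13 WRITE b 36 -> drop (> snap)
  v14 WRITE c 24 -> skip
  v15 WRITE c 31 -> skip
  v16 WRITE c 26 -> skip
  v17 WRITE b 24 -> drop (> snap)
  v18 WRITE a 2 -> skip
  v19 WRITE c 28 -> skip
  v20 WRITE a 21 -> skip
  v21 WRITE a 2 -> skip
  v22 WRITE b 38 -> drop (> snap)
  v23 WRITE a 25 -> skip
  v24 WRITE a 27 -> skip
  v25 WRITE b 21 -> drop (> snap)
  v26 WRITE b 20 -> drop (> snap)
  v27 WRITE c 30 -> skip
  v28 WRITE b 31 -> drop (> snap)
  v29 WRITE b 2 -> drop (> snap)
Collected: [(1, 44), (4, 41)]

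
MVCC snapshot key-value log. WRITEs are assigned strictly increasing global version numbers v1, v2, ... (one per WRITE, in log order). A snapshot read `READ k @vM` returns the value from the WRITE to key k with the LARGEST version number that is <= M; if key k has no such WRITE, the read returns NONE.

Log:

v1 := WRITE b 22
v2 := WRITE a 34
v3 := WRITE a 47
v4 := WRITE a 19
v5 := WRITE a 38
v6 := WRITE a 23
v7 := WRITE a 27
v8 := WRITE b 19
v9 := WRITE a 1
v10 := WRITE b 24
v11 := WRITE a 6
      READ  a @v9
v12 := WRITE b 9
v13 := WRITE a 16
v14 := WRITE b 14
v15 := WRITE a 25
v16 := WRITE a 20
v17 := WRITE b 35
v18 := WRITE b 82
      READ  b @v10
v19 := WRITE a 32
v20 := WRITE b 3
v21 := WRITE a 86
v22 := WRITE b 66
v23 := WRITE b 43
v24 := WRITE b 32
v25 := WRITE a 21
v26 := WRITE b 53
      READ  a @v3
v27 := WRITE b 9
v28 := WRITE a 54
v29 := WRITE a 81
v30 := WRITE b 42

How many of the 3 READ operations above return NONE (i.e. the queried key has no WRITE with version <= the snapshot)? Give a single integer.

v1: WRITE b=22  (b history now [(1, 22)])
v2: WRITE a=34  (a history now [(2, 34)])
v3: WRITE a=47  (a history now [(2, 34), (3, 47)])
v4: WRITE a=19  (a history now [(2, 34), (3, 47), (4, 19)])
v5: WRITE a=38  (a history now [(2, 34), (3, 47), (4, 19), (5, 38)])
v6: WRITE a=23  (a history now [(2, 34), (3, 47), (4, 19), (5, 38), (6, 23)])
v7: WRITE a=27  (a history now [(2, 34), (3, 47), (4, 19), (5, 38), (6, 23), (7, 27)])
v8: WRITE b=19  (b history now [(1, 22), (8, 19)])
v9: WRITE a=1  (a history now [(2, 34), (3, 47), (4, 19), (5, 38), (6, 23), (7, 27), (9, 1)])
v10: WRITE b=24  (b history now [(1, 22), (8, 19), (10, 24)])
v11: WRITE a=6  (a history now [(2, 34), (3, 47), (4, 19), (5, 38), (6, 23), (7, 27), (9, 1), (11, 6)])
READ a @v9: history=[(2, 34), (3, 47), (4, 19), (5, 38), (6, 23), (7, 27), (9, 1), (11, 6)] -> pick v9 -> 1
v12: WRITE b=9  (b history now [(1, 22), (8, 19), (10, 24), (12, 9)])
v13: WRITE a=16  (a history now [(2, 34), (3, 47), (4, 19), (5, 38), (6, 23), (7, 27), (9, 1), (11, 6), (13, 16)])
v14: WRITE b=14  (b history now [(1, 22), (8, 19), (10, 24), (12, 9), (14, 14)])
v15: WRITE a=25  (a history now [(2, 34), (3, 47), (4, 19), (5, 38), (6, 23), (7, 27), (9, 1), (11, 6), (13, 16), (15, 25)])
v16: WRITE a=20  (a history now [(2, 34), (3, 47), (4, 19), (5, 38), (6, 23), (7, 27), (9, 1), (11, 6), (13, 16), (15, 25), (16, 20)])
v17: WRITE b=35  (b history now [(1, 22), (8, 19), (10, 24), (12, 9), (14, 14), (17, 35)])
v18: WRITE b=82  (b history now [(1, 22), (8, 19), (10, 24), (12, 9), (14, 14), (17, 35), (18, 82)])
READ b @v10: history=[(1, 22), (8, 19), (10, 24), (12, 9), (14, 14), (17, 35), (18, 82)] -> pick v10 -> 24
v19: WRITE a=32  (a history now [(2, 34), (3, 47), (4, 19), (5, 38), (6, 23), (7, 27), (9, 1), (11, 6), (13, 16), (15, 25), (16, 20), (19, 32)])
v20: WRITE b=3  (b history now [(1, 22), (8, 19), (10, 24), (12, 9), (14, 14), (17, 35), (18, 82), (20, 3)])
v21: WRITE a=86  (a history now [(2, 34), (3, 47), (4, 19), (5, 38), (6, 23), (7, 27), (9, 1), (11, 6), (13, 16), (15, 25), (16, 20), (19, 32), (21, 86)])
v22: WRITE b=66  (b history now [(1, 22), (8, 19), (10, 24), (12, 9), (14, 14), (17, 35), (18, 82), (20, 3), (22, 66)])
v23: WRITE b=43  (b history now [(1, 22), (8, 19), (10, 24), (12, 9), (14, 14), (17, 35), (18, 82), (20, 3), (22, 66), (23, 43)])
v24: WRITE b=32  (b history now [(1, 22), (8, 19), (10, 24), (12, 9), (14, 14), (17, 35), (18, 82), (20, 3), (22, 66), (23, 43), (24, 32)])
v25: WRITE a=21  (a history now [(2, 34), (3, 47), (4, 19), (5, 38), (6, 23), (7, 27), (9, 1), (11, 6), (13, 16), (15, 25), (16, 20), (19, 32), (21, 86), (25, 21)])
v26: WRITE b=53  (b history now [(1, 22), (8, 19), (10, 24), (12, 9), (14, 14), (17, 35), (18, 82), (20, 3), (22, 66), (23, 43), (24, 32), (26, 53)])
READ a @v3: history=[(2, 34), (3, 47), (4, 19), (5, 38), (6, 23), (7, 27), (9, 1), (11, 6), (13, 16), (15, 25), (16, 20), (19, 32), (21, 86), (25, 21)] -> pick v3 -> 47
v27: WRITE b=9  (b history now [(1, 22), (8, 19), (10, 24), (12, 9), (14, 14), (17, 35), (18, 82), (20, 3), (22, 66), (23, 43), (24, 32), (26, 53), (27, 9)])
v28: WRITE a=54  (a history now [(2, 34), (3, 47), (4, 19), (5, 38), (6, 23), (7, 27), (9, 1), (11, 6), (13, 16), (15, 25), (16, 20), (19, 32), (21, 86), (25, 21), (28, 54)])
v29: WRITE a=81  (a history now [(2, 34), (3, 47), (4, 19), (5, 38), (6, 23), (7, 27), (9, 1), (11, 6), (13, 16), (15, 25), (16, 20), (19, 32), (21, 86), (25, 21), (28, 54), (29, 81)])
v30: WRITE b=42  (b history now [(1, 22), (8, 19), (10, 24), (12, 9), (14, 14), (17, 35), (18, 82), (20, 3), (22, 66), (23, 43), (24, 32), (26, 53), (27, 9), (30, 42)])
Read results in order: ['1', '24', '47']
NONE count = 0

Answer: 0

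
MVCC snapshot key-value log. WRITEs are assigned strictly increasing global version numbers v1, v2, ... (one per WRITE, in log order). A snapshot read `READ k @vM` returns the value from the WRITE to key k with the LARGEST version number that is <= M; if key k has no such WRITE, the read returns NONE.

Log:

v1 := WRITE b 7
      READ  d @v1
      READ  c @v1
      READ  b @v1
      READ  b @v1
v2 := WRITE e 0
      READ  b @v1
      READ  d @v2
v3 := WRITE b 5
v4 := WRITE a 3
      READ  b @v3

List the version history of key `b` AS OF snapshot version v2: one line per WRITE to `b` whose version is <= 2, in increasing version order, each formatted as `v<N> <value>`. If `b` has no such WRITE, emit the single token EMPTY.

Answer: v1 7

Derivation:
Scan writes for key=b with version <= 2:
  v1 WRITE b 7 -> keep
  v2 WRITE e 0 -> skip
  v3 WRITE b 5 -> drop (> snap)
  v4 WRITE a 3 -> skip
Collected: [(1, 7)]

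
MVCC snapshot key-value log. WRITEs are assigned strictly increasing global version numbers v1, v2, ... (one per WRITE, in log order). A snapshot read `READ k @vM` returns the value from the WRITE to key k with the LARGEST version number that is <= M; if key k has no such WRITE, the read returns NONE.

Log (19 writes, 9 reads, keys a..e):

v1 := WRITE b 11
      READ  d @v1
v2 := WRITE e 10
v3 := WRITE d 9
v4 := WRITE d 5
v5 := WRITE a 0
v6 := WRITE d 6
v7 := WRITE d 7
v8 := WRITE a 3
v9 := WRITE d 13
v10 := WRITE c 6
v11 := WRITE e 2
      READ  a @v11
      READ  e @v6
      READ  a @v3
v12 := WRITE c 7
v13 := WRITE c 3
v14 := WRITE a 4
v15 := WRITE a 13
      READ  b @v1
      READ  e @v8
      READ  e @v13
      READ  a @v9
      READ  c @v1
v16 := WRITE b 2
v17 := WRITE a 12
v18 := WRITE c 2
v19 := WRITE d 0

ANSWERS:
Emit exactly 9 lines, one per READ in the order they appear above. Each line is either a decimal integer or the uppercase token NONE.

v1: WRITE b=11  (b history now [(1, 11)])
READ d @v1: history=[] -> no version <= 1 -> NONE
v2: WRITE e=10  (e history now [(2, 10)])
v3: WRITE d=9  (d history now [(3, 9)])
v4: WRITE d=5  (d history now [(3, 9), (4, 5)])
v5: WRITE a=0  (a history now [(5, 0)])
v6: WRITE d=6  (d history now [(3, 9), (4, 5), (6, 6)])
v7: WRITE d=7  (d history now [(3, 9), (4, 5), (6, 6), (7, 7)])
v8: WRITE a=3  (a history now [(5, 0), (8, 3)])
v9: WRITE d=13  (d history now [(3, 9), (4, 5), (6, 6), (7, 7), (9, 13)])
v10: WRITE c=6  (c history now [(10, 6)])
v11: WRITE e=2  (e history now [(2, 10), (11, 2)])
READ a @v11: history=[(5, 0), (8, 3)] -> pick v8 -> 3
READ e @v6: history=[(2, 10), (11, 2)] -> pick v2 -> 10
READ a @v3: history=[(5, 0), (8, 3)] -> no version <= 3 -> NONE
v12: WRITE c=7  (c history now [(10, 6), (12, 7)])
v13: WRITE c=3  (c history now [(10, 6), (12, 7), (13, 3)])
v14: WRITE a=4  (a history now [(5, 0), (8, 3), (14, 4)])
v15: WRITE a=13  (a history now [(5, 0), (8, 3), (14, 4), (15, 13)])
READ b @v1: history=[(1, 11)] -> pick v1 -> 11
READ e @v8: history=[(2, 10), (11, 2)] -> pick v2 -> 10
READ e @v13: history=[(2, 10), (11, 2)] -> pick v11 -> 2
READ a @v9: history=[(5, 0), (8, 3), (14, 4), (15, 13)] -> pick v8 -> 3
READ c @v1: history=[(10, 6), (12, 7), (13, 3)] -> no version <= 1 -> NONE
v16: WRITE b=2  (b history now [(1, 11), (16, 2)])
v17: WRITE a=12  (a history now [(5, 0), (8, 3), (14, 4), (15, 13), (17, 12)])
v18: WRITE c=2  (c history now [(10, 6), (12, 7), (13, 3), (18, 2)])
v19: WRITE d=0  (d history now [(3, 9), (4, 5), (6, 6), (7, 7), (9, 13), (19, 0)])

Answer: NONE
3
10
NONE
11
10
2
3
NONE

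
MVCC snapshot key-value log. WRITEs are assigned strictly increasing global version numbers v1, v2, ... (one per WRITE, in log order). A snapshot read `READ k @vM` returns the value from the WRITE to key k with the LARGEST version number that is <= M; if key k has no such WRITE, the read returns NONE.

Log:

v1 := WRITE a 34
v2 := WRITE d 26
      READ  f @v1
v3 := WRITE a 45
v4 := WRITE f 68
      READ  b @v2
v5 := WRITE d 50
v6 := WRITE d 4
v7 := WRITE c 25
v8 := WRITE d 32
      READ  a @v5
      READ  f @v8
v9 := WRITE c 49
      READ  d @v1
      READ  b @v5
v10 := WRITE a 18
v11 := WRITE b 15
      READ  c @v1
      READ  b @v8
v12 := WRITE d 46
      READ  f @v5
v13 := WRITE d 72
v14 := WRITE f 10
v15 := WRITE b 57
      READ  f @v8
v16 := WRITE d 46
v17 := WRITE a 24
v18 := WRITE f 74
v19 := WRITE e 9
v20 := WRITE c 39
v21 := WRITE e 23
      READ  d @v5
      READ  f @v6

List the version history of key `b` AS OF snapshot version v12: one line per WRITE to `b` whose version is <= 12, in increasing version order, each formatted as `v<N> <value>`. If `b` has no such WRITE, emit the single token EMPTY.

Scan writes for key=b with version <= 12:
  v1 WRITE a 34 -> skip
  v2 WRITE d 26 -> skip
  v3 WRITE a 45 -> skip
  v4 WRITE f 68 -> skip
  v5 WRITE d 50 -> skip
  v6 WRITE d 4 -> skip
  v7 WRITE c 25 -> skip
  v8 WRITE d 32 -> skip
  v9 WRITE c 49 -> skip
  v10 WRITE a 18 -> skip
  v11 WRITE b 15 -> keep
  v12 WRITE d 46 -> skip
  v13 WRITE d 72 -> skip
  v14 WRITE f 10 -> skip
  v15 WRITE b 57 -> drop (> snap)
  v16 WRITE d 46 -> skip
  v17 WRITE a 24 -> skip
  v18 WRITE f 74 -> skip
  v19 WRITE e 9 -> skip
  v20 WRITE c 39 -> skip
  v21 WRITE e 23 -> skip
Collected: [(11, 15)]

Answer: v11 15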